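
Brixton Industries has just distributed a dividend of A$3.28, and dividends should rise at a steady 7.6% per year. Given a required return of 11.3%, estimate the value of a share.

Gordon growth model: P₀ = D₁/(r − g). D₁ = 3.28 × (1 + 0.076) = 3.5293.
P₀ = 3.5293 / (0.113 − 0.076) = 3.5293 / 0.037 = 95.3859

A$95.39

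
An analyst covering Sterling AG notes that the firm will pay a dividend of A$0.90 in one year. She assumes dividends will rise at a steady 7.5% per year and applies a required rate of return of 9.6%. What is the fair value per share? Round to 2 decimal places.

Gordon growth model: P₀ = D₁/(r − g), with D₁ = 0.90 given directly.
P₀ = 0.9000 / (0.096 − 0.075) = 0.9000 / 0.021 = 42.8571

A$42.86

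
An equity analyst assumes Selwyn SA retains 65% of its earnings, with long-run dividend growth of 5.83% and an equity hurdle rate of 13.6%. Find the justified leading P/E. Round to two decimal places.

Payout ratio b = 1 − 0.65 = 0.35.
Justified leading P/E = b/(r−g) = 0.35/(0.136−0.0583) = 4.5045

4.50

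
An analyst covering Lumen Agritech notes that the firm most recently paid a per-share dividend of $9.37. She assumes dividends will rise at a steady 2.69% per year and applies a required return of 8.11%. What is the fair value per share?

Gordon growth model: P₀ = D₁/(r − g). D₁ = 9.37 × (1 + 0.0269) = 9.6221.
P₀ = 9.6221 / (0.0811 − 0.0269) = 9.6221 / 0.0542 = 177.5287

$177.53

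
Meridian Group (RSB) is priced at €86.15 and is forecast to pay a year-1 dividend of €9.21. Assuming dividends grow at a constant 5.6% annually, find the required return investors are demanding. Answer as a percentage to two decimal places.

16.29%

Rearranging the constant-growth DDM: r = D₁/P₀ + g.
r = 9.2100 / 86.15 + 0.056 = 0.10691 + 0.056 = 0.16291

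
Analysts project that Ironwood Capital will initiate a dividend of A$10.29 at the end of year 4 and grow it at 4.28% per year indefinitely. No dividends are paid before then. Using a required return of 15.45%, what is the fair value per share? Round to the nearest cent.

Deferred-dividend DDM. At t=3 the remaining stream is a growing perpetuity with first payment D_4 = 10.29.
V_3 = D_4/(r−g) = 10.29/(0.1545−0.0428) = 92.1218
P₀ = V_3/(1+r)^3 = 92.1218/(1+0.1545)^3 = 59.8660

A$59.87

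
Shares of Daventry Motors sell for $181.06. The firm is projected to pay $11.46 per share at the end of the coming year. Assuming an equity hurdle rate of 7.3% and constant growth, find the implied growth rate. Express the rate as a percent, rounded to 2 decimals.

From P₀ = D₁/(r − g), the implied growth is g = r − D₁/P₀.
g = 0.073 − 11.46/181.06 = 0.073 − 0.06329 = 0.00971

0.97%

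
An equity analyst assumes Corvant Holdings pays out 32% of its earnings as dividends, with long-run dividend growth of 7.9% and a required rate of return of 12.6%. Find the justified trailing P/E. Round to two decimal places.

Justified trailing P/E = b(1+g)/(r−g) = 0.32×(1+0.079)/(0.126−0.079) = 7.3464

7.35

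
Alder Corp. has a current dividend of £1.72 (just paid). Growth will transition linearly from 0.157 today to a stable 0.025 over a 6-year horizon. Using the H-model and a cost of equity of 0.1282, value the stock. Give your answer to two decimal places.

H-model: P₀ = D₀[(1+g_L) + H(g_S−g_L)]/(r−g_L), with H = 6/2 = 3.
P₀ = 1.72 × [(1+0.025) + 3×(0.157−0.025)] / (0.1282−0.025)
   = 1.72 × 1.4210 / 0.1032 = 23.6833

£23.68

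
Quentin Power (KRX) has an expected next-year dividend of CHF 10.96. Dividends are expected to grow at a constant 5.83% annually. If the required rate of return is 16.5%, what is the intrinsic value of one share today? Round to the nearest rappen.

Gordon growth model: P₀ = D₁/(r − g), with D₁ = 10.96 given directly.
P₀ = 10.9600 / (0.165 − 0.0583) = 10.9600 / 0.1067 = 102.7179

CHF 102.72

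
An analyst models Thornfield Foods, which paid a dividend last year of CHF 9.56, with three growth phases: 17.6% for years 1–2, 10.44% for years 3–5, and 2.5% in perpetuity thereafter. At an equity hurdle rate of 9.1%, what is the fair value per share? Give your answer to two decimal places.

CHF 234.50

Three-stage DDM. Project D₁…D_5; terminal Gordon value at t=5 with g = 0.025; discount at r = 0.091.
D_1 = 11.2426
D_2 = 13.2213
D_3 = 14.6015
D_4 = 16.1260
D_5 = 17.8095
TV_5 = 18.2547/(0.091−0.025) = 276.5869
P₀ = Σ Dₜ/(1+r)ᵗ + TV_5/(1+r)^5 = 234.5010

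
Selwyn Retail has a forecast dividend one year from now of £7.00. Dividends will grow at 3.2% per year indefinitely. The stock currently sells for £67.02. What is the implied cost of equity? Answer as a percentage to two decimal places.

Rearranging the constant-growth DDM: r = D₁/P₀ + g.
r = 7.0000 / 67.02 + 0.032 = 0.10445 + 0.032 = 0.13645

13.64%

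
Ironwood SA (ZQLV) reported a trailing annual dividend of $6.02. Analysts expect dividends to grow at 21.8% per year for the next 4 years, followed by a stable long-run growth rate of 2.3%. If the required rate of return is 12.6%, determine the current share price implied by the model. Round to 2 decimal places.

Two-stage DDM. Project D₁…D_4 at 0.218, terminal growth 0.023, discount at r = 0.126.
D_1 = 7.3324
D_2 = 8.9308
D_3 = 10.8777
D_4 = 13.2491
Terminal value at t=4: TV = D_5/(r−g) = 13.5538/(0.126−0.023) = 131.5904
P₀ = 7.3324/(1+0.126)^1 + 8.9308/(1+0.126)^2 + 10.8777/(1+0.126)^3 + 13.2491/(1+0.126)^4 + 131.5904/(1+0.126)^4 = 111.2770

$111.28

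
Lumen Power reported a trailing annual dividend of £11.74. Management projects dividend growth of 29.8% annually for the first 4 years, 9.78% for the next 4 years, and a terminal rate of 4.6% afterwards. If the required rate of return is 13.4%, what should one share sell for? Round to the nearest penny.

Three-stage DDM. Project D₁…D_8; terminal Gordon value at t=8 with g = 0.046; discount at r = 0.134.
D_1 = 15.2385
D_2 = 19.7796
D_3 = 25.6739
D_4 = 33.3247
D_5 = 36.5839
D_6 = 40.1618
D_7 = 44.0896
D_8 = 48.4016
TV_8 = 50.6281/(0.134−0.046) = 575.3191
P₀ = Σ Dₜ/(1+r)ᵗ + TV_8/(1+r)^8 = 351.3331

£351.33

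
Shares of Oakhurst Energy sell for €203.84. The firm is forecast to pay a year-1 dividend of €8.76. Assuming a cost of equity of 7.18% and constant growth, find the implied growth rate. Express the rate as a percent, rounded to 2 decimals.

From P₀ = D₁/(r − g), the implied growth is g = r − D₁/P₀.
g = 0.0718 − 8.76/203.84 = 0.0718 − 0.04297 = 0.02883

2.88%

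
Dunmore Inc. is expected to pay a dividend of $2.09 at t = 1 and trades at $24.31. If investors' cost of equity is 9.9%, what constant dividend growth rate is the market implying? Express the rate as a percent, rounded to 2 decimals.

1.30%

From P₀ = D₁/(r − g), the implied growth is g = r − D₁/P₀.
g = 0.099 − 2.09/24.31 = 0.099 − 0.08597 = 0.01303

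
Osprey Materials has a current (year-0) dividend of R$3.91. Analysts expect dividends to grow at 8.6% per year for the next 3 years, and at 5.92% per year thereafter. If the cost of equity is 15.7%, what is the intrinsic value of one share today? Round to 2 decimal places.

Two-stage DDM. Project D₁…D_3 at 0.086, terminal growth 0.0592, discount at r = 0.157.
D_1 = 4.2463
D_2 = 4.6114
D_3 = 5.0080
Terminal value at t=3: TV = D_4/(r−g) = 5.3045/(0.157−0.0592) = 54.2382
P₀ = 4.2463/(1+0.157)^1 + 4.6114/(1+0.157)^2 + 5.0080/(1+0.157)^3 + 54.2382/(1+0.157)^3 = 45.3675

R$45.37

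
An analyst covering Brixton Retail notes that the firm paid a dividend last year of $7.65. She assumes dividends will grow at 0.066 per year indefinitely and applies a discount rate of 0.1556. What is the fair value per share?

Gordon growth model: P₀ = D₁/(r − g). D₁ = 7.65 × (1 + 0.066) = 8.1549.
P₀ = 8.1549 / (0.1556 − 0.066) = 8.1549 / 0.0896 = 91.0145

$91.01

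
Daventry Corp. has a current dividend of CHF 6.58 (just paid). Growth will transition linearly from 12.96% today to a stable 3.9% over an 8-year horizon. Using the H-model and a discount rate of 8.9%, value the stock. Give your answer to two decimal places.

H-model: P₀ = D₀[(1+g_L) + H(g_S−g_L)]/(r−g_L), with H = 8/2 = 4.
P₀ = 6.58 × [(1+0.039) + 4×(0.1296−0.039)] / (0.089−0.039)
   = 6.58 × 1.4014 / 0.05 = 184.4242

CHF 184.42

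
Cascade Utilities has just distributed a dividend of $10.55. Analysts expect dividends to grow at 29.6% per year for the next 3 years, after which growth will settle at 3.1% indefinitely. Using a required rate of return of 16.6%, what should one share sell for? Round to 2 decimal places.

Two-stage DDM. Project D₁…D_3 at 0.296, terminal growth 0.031, discount at r = 0.166.
D_1 = 13.6728
D_2 = 17.7199
D_3 = 22.9651
Terminal value at t=3: TV = D_4/(r−g) = 23.6770/(0.166−0.031) = 175.3850
P₀ = 13.6728/(1+0.166)^1 + 17.7199/(1+0.166)^2 + 22.9651/(1+0.166)^3 + 175.3850/(1+0.166)^3 = 149.8827

$149.88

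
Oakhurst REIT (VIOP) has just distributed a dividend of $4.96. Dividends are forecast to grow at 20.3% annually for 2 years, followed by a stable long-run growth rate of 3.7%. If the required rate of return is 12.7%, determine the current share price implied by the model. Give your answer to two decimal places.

$76.06

Two-stage DDM. Project D₁…D_2 at 0.203, terminal growth 0.037, discount at r = 0.127.
D_1 = 5.9669
D_2 = 7.1782
Terminal value at t=2: TV = D_3/(r−g) = 7.4437/(0.127−0.037) = 82.7083
P₀ = 5.9669/(1+0.127)^1 + 7.1782/(1+0.127)^2 + 82.7083/(1+0.127)^2 = 76.0640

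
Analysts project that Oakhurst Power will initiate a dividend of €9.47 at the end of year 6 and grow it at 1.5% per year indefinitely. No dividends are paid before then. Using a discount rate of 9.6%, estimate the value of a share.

€73.93

Deferred-dividend DDM. At t=5 the remaining stream is a growing perpetuity with first payment D_6 = 9.47.
V_5 = D_6/(r−g) = 9.47/(0.096−0.015) = 116.9136
P₀ = V_5/(1+r)^5 = 116.9136/(1+0.096)^5 = 73.9286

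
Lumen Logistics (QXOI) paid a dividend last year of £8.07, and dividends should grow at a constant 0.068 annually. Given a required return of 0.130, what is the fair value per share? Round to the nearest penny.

Gordon growth model: P₀ = D₁/(r − g). D₁ = 8.07 × (1 + 0.068) = 8.6188.
P₀ = 8.6188 / (0.13 − 0.068) = 8.6188 / 0.062 = 139.0123

£139.01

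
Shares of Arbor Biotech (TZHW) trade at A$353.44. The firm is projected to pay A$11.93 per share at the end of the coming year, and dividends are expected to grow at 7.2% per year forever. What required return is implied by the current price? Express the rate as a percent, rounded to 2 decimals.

10.58%

Rearranging the constant-growth DDM: r = D₁/P₀ + g.
r = 11.9300 / 353.44 + 0.072 = 0.03375 + 0.072 = 0.10575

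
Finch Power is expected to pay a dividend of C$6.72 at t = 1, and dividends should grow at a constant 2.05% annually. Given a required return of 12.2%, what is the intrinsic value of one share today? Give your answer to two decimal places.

C$66.21

Gordon growth model: P₀ = D₁/(r − g), with D₁ = 6.72 given directly.
P₀ = 6.7200 / (0.122 − 0.0205) = 6.7200 / 0.1015 = 66.2069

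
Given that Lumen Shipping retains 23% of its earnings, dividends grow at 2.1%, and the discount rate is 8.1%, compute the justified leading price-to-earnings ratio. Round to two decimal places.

12.83

Payout ratio b = 1 − 0.23 = 0.77.
Justified leading P/E = b/(r−g) = 0.77/(0.081−0.021) = 12.8333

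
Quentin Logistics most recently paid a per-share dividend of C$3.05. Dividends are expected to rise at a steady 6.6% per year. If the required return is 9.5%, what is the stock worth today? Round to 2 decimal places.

Gordon growth model: P₀ = D₁/(r − g). D₁ = 3.05 × (1 + 0.066) = 3.2513.
P₀ = 3.2513 / (0.095 − 0.066) = 3.2513 / 0.029 = 112.1138

C$112.11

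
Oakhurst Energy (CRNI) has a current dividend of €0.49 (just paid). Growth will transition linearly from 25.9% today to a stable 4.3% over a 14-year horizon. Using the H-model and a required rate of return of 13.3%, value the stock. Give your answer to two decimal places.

€13.91

H-model: P₀ = D₀[(1+g_L) + H(g_S−g_L)]/(r−g_L), with H = 14/2 = 7.
P₀ = 0.49 × [(1+0.043) + 7×(0.259−0.043)] / (0.133−0.043)
   = 0.49 × 2.5550 / 0.09 = 13.9106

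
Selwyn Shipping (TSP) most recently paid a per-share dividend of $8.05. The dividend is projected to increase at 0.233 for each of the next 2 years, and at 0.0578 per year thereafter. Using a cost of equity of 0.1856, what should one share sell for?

$89.14

Two-stage DDM. Project D₁…D_2 at 0.233, terminal growth 0.0578, discount at r = 0.1856.
D_1 = 9.9257
D_2 = 12.2383
Terminal value at t=2: TV = D_3/(r−g) = 12.9457/(0.1856−0.0578) = 101.2966
P₀ = 9.9257/(1+0.1856)^1 + 12.2383/(1+0.1856)^2 + 101.2966/(1+0.1856)^2 = 89.1424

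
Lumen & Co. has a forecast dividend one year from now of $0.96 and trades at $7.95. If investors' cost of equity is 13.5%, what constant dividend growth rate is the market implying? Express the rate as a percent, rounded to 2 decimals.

1.42%

From P₀ = D₁/(r − g), the implied growth is g = r − D₁/P₀.
g = 0.135 − 0.96/7.95 = 0.135 − 0.12075 = 0.01425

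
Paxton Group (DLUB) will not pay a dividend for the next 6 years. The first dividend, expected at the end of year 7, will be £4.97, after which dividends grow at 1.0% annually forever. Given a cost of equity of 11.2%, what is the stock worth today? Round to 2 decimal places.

£25.77

Deferred-dividend DDM. At t=6 the remaining stream is a growing perpetuity with first payment D_7 = 4.97.
V_6 = D_7/(r−g) = 4.97/(0.112−0.01) = 48.7255
P₀ = V_6/(1+r)^6 = 48.7255/(1+0.112)^6 = 25.7708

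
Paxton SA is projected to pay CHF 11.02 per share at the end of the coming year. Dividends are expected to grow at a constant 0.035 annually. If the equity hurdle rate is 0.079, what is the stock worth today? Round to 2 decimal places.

CHF 250.45

Gordon growth model: P₀ = D₁/(r − g), with D₁ = 11.02 given directly.
P₀ = 11.0200 / (0.079 − 0.035) = 11.0200 / 0.044 = 250.4545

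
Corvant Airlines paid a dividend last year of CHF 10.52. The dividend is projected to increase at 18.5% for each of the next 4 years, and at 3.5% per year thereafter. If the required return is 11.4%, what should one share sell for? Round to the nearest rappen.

CHF 225.69

Two-stage DDM. Project D₁…D_4 at 0.185, terminal growth 0.035, discount at r = 0.114.
D_1 = 12.4662
D_2 = 14.7724
D_3 = 17.5053
D_4 = 20.7438
Terminal value at t=4: TV = D_5/(r−g) = 21.4699/(0.114−0.035) = 271.7706
P₀ = 12.4662/(1+0.114)^1 + 14.7724/(1+0.114)^2 + 17.5053/(1+0.114)^3 + 20.7438/(1+0.114)^4 + 271.7706/(1+0.114)^4 = 225.6922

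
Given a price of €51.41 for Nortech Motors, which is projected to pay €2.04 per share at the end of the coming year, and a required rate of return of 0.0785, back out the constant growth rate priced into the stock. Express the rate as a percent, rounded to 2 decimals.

3.88%

From P₀ = D₁/(r − g), the implied growth is g = r − D₁/P₀.
g = 0.0785 − 2.04/51.41 = 0.0785 − 0.03968 = 0.03882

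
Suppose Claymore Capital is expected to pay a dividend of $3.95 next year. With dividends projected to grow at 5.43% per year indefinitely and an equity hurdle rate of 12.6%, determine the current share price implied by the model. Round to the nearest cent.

Gordon growth model: P₀ = D₁/(r − g), with D₁ = 3.95 given directly.
P₀ = 3.9500 / (0.126 − 0.0543) = 3.9500 / 0.0717 = 55.0907

$55.09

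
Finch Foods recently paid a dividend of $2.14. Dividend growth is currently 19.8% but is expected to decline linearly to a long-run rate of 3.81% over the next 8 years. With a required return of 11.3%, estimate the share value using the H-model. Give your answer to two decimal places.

H-model: P₀ = D₀[(1+g_L) + H(g_S−g_L)]/(r−g_L), with H = 8/2 = 4.
P₀ = 2.14 × [(1+0.0381) + 4×(0.198−0.0381)] / (0.113−0.0381)
   = 2.14 × 1.6777 / 0.0749 = 47.9343

$47.93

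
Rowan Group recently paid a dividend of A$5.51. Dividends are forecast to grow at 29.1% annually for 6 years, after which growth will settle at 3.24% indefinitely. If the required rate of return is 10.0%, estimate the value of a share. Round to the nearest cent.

A$280.00

Two-stage DDM. Project D₁…D_6 at 0.291, terminal growth 0.0324, discount at r = 0.1.
D_1 = 7.1134
D_2 = 9.1834
D_3 = 11.8558
D_4 = 15.3058
D_5 = 19.7598
D_6 = 25.5099
Terminal value at t=6: TV = D_7/(r−g) = 26.3364/(0.1−0.0324) = 389.5923
P₀ = 7.1134/(1+0.1)^1 + 9.1834/(1+0.1)^2 + 11.8558/(1+0.1)^3 + 15.3058/(1+0.1)^4 + 19.7598/(1+0.1)^5 + 25.5099/(1+0.1)^6 + 389.5923/(1+0.1)^6 = 280.0015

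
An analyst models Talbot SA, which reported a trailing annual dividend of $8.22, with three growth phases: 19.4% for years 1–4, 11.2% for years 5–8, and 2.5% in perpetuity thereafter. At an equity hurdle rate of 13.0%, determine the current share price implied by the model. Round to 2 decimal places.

$170.99

Three-stage DDM. Project D₁…D_8; terminal Gordon value at t=8 with g = 0.025; discount at r = 0.13.
D_1 = 9.8147
D_2 = 11.7187
D_3 = 13.9922
D_4 = 16.7066
D_5 = 18.5778
D_6 = 20.6585
D_7 = 22.9722
D_8 = 25.5451
TV_8 = 26.1838/(0.13−0.025) = 249.3692
P₀ = Σ Dₜ/(1+r)ᵗ + TV_8/(1+r)^8 = 170.9891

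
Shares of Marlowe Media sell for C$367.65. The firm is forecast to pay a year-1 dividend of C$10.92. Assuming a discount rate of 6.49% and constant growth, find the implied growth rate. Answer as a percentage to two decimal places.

3.52%

From P₀ = D₁/(r − g), the implied growth is g = r − D₁/P₀.
g = 0.0649 − 10.92/367.65 = 0.0649 − 0.02970 = 0.03520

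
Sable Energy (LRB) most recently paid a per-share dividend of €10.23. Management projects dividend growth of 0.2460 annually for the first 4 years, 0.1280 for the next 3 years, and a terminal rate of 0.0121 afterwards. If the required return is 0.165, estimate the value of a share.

€166.63

Three-stage DDM. Project D₁…D_7; terminal Gordon value at t=7 with g = 0.0121; discount at r = 0.165.
D_1 = 12.7466
D_2 = 15.8822
D_3 = 19.7893
D_4 = 24.6574
D_5 = 27.8136
D_6 = 31.3737
D_7 = 35.3896
TV_7 = 35.8178/(0.165−0.0121) = 234.2562
P₀ = Σ Dₜ/(1+r)ᵗ + TV_7/(1+r)^7 = 166.6333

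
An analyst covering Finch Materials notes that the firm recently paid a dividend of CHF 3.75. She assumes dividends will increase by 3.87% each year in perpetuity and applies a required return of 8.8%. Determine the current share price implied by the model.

Gordon growth model: P₀ = D₁/(r − g). D₁ = 3.75 × (1 + 0.0387) = 3.8951.
P₀ = 3.8951 / (0.088 − 0.0387) = 3.8951 / 0.0493 = 79.0086

CHF 79.01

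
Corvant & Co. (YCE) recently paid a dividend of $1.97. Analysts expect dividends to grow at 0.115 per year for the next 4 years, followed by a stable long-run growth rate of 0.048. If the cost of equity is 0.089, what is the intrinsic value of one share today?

$63.70

Two-stage DDM. Project D₁…D_4 at 0.115, terminal growth 0.048, discount at r = 0.089.
D_1 = 2.1965
D_2 = 2.4492
D_3 = 2.7308
D_4 = 3.0448
Terminal value at t=4: TV = D_5/(r−g) = 3.1910/(0.089−0.048) = 77.8293
P₀ = 2.1965/(1+0.089)^1 + 2.4492/(1+0.089)^2 + 2.7308/(1+0.089)^3 + 3.0448/(1+0.089)^4 + 77.8293/(1+0.089)^4 = 63.7007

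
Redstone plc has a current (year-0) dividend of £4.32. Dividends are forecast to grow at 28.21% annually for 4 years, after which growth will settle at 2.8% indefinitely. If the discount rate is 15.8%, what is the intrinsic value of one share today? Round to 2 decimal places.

Two-stage DDM. Project D₁…D_4 at 0.2821, terminal growth 0.028, discount at r = 0.158.
D_1 = 5.5387
D_2 = 7.1011
D_3 = 9.1044
D_4 = 11.6727
Terminal value at t=4: TV = D_5/(r−g) = 11.9995/(0.158−0.028) = 92.3041
P₀ = 5.5387/(1+0.158)^1 + 7.1011/(1+0.158)^2 + 9.1044/(1+0.158)^3 + 11.6727/(1+0.158)^4 + 92.3041/(1+0.158)^4 = 73.7648

£73.76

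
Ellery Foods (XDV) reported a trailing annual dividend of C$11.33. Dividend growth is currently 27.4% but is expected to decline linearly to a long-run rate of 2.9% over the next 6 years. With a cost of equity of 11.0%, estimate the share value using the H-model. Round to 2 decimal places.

C$246.74

H-model: P₀ = D₀[(1+g_L) + H(g_S−g_L)]/(r−g_L), with H = 6/2 = 3.
P₀ = 11.33 × [(1+0.029) + 3×(0.274−0.029)] / (0.11−0.029)
   = 11.33 × 1.7640 / 0.081 = 246.7422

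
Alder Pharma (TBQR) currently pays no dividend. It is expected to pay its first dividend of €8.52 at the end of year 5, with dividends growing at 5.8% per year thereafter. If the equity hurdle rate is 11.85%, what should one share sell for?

Deferred-dividend DDM. At t=4 the remaining stream is a growing perpetuity with first payment D_5 = 8.52.
V_4 = D_5/(r−g) = 8.52/(0.1185−0.058) = 140.8264
P₀ = V_4/(1+r)^4 = 140.8264/(1+0.1185)^4 = 89.9788

€89.98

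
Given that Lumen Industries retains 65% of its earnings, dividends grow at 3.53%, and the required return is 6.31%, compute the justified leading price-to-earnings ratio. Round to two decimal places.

12.59

Payout ratio b = 1 − 0.65 = 0.35.
Justified leading P/E = b/(r−g) = 0.35/(0.0631−0.0353) = 12.5899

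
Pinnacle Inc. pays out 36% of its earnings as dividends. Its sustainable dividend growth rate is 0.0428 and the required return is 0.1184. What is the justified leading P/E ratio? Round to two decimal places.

Justified leading P/E = b/(r−g) = 0.36/(0.1184−0.0428) = 4.7619

4.76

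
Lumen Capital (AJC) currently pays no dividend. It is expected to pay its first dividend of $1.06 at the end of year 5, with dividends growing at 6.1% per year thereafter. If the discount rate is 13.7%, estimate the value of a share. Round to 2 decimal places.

Deferred-dividend DDM. At t=4 the remaining stream is a growing perpetuity with first payment D_5 = 1.06.
V_4 = D_5/(r−g) = 1.06/(0.137−0.061) = 13.9474
P₀ = V_4/(1+r)^4 = 13.9474/(1+0.137)^4 = 8.3455

$8.35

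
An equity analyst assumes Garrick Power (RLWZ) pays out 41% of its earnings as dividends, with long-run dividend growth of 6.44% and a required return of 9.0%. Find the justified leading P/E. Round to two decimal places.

Justified leading P/E = b/(r−g) = 0.41/(0.09−0.0644) = 16.0156

16.02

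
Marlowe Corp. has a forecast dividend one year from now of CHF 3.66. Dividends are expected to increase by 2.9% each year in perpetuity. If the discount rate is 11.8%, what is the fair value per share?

Gordon growth model: P₀ = D₁/(r − g), with D₁ = 3.66 given directly.
P₀ = 3.6600 / (0.118 − 0.029) = 3.6600 / 0.089 = 41.1236

CHF 41.12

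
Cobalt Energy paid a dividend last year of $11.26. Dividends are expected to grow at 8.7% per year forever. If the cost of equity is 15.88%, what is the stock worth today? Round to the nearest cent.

Gordon growth model: P₀ = D₁/(r − g). D₁ = 11.26 × (1 + 0.087) = 12.2396.
P₀ = 12.2396 / (0.1588 − 0.087) = 12.2396 / 0.0718 = 170.4682

$170.47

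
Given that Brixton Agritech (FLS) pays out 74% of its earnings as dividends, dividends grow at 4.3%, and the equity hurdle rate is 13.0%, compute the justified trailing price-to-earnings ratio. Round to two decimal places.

Justified trailing P/E = b(1+g)/(r−g) = 0.74×(1+0.043)/(0.13−0.043) = 8.8715

8.87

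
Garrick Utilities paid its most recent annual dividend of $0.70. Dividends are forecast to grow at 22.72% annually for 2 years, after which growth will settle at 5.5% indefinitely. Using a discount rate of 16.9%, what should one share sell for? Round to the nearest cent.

Two-stage DDM. Project D₁…D_2 at 0.2272, terminal growth 0.055, discount at r = 0.169.
D_1 = 0.8590
D_2 = 1.0542
Terminal value at t=2: TV = D_3/(r−g) = 1.1122/(0.169−0.055) = 9.7561
P₀ = 0.8590/(1+0.169)^1 + 1.0542/(1+0.169)^2 + 9.7561/(1+0.169)^2 = 8.6454

$8.65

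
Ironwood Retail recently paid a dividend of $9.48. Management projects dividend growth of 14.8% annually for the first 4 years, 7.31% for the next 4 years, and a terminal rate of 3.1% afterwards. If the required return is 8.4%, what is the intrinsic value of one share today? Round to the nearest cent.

$313.15

Three-stage DDM. Project D₁…D_8; terminal Gordon value at t=8 with g = 0.031; discount at r = 0.084.
D_1 = 10.8830
D_2 = 12.4937
D_3 = 14.3428
D_4 = 16.4655
D_5 = 17.6692
D_6 = 18.9608
D_7 = 20.3468
D_8 = 21.8342
TV_8 = 22.5110/(0.084−0.031) = 424.7364
P₀ = Σ Dₜ/(1+r)ᵗ + TV_8/(1+r)^8 = 313.1549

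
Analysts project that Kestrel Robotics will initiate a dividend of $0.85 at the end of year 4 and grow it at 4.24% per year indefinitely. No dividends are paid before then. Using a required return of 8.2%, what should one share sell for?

$16.95

Deferred-dividend DDM. At t=3 the remaining stream is a growing perpetuity with first payment D_4 = 0.85.
V_3 = D_4/(r−g) = 0.85/(0.082−0.0424) = 21.4646
P₀ = V_3/(1+r)^3 = 21.4646/(1+0.082)^3 = 16.9450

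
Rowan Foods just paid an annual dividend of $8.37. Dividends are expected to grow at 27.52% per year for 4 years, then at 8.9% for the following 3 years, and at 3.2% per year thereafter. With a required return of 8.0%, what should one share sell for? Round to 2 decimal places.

$459.81

Three-stage DDM. Project D₁…D_7; terminal Gordon value at t=7 with g = 0.032; discount at r = 0.08.
D_1 = 10.6734
D_2 = 13.6108
D_3 = 17.3564
D_4 = 22.1329
D_5 = 24.1027
D_6 = 26.2479
D_7 = 28.5840
TV_7 = 29.4986/(0.08−0.032) = 614.5550
P₀ = Σ Dₜ/(1+r)ᵗ + TV_7/(1+r)^7 = 459.8082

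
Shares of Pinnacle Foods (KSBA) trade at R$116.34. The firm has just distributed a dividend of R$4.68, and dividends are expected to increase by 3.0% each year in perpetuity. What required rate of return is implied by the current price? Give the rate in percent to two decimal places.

7.14%

Rearranging the constant-growth DDM: r = D₁/P₀ + g.
D₁ = 4.68 × (1 + 0.03) = 4.8204.
r = 4.8204 / 116.34 + 0.03 = 0.04143 + 0.03 = 0.07143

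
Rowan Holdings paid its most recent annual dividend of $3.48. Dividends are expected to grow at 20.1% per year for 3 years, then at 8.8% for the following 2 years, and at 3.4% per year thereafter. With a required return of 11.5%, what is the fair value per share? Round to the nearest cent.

$73.38

Three-stage DDM. Project D₁…D_5; terminal Gordon value at t=5 with g = 0.034; discount at r = 0.115.
D_1 = 4.1795
D_2 = 5.0196
D_3 = 6.0285
D_4 = 6.5590
D_5 = 7.1362
TV_5 = 7.3788/(0.115−0.034) = 91.0965
P₀ = Σ Dₜ/(1+r)ᵗ + TV_5/(1+r)^5 = 73.3794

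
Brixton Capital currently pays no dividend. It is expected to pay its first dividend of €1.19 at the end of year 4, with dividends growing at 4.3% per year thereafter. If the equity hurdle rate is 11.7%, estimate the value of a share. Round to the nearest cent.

Deferred-dividend DDM. At t=3 the remaining stream is a growing perpetuity with first payment D_4 = 1.19.
V_3 = D_4/(r−g) = 1.19/(0.117−0.043) = 16.0811
P₀ = V_3/(1+r)^3 = 16.0811/(1+0.117)^3 = 11.5387

€11.54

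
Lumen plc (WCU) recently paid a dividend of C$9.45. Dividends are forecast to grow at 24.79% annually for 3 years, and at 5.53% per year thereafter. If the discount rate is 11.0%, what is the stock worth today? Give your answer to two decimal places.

Two-stage DDM. Project D₁…D_3 at 0.2479, terminal growth 0.0553, discount at r = 0.11.
D_1 = 11.7927
D_2 = 14.7161
D_3 = 18.3642
Terminal value at t=3: TV = D_4/(r−g) = 19.3797/(0.11−0.0553) = 354.2907
P₀ = 11.7927/(1+0.11)^1 + 14.7161/(1+0.11)^2 + 18.3642/(1+0.11)^3 + 354.2907/(1+0.11)^3 = 295.0499

C$295.05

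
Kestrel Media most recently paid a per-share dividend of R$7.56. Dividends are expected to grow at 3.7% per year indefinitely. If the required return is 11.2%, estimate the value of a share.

R$104.53

Gordon growth model: P₀ = D₁/(r − g). D₁ = 7.56 × (1 + 0.037) = 7.8397.
P₀ = 7.8397 / (0.112 − 0.037) = 7.8397 / 0.075 = 104.5296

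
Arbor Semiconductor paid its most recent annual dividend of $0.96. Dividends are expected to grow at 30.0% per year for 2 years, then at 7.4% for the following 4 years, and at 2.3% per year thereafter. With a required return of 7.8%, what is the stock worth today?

$33.67

Three-stage DDM. Project D₁…D_6; terminal Gordon value at t=6 with g = 0.023; discount at r = 0.078.
D_1 = 1.2480
D_2 = 1.6224
D_3 = 1.7425
D_4 = 1.8714
D_5 = 2.0099
D_6 = 2.1586
TV_6 = 2.2083/(0.078−0.023) = 40.1502
P₀ = Σ Dₜ/(1+r)ᵗ + TV_6/(1+r)^6 = 33.6711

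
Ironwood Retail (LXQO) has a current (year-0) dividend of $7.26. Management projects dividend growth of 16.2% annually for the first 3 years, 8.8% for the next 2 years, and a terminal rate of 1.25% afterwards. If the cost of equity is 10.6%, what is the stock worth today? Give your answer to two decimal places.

$128.72

Three-stage DDM. Project D₁…D_5; terminal Gordon value at t=5 with g = 0.0125; discount at r = 0.106.
D_1 = 8.4361
D_2 = 9.8028
D_3 = 11.3908
D_4 = 12.3932
D_5 = 13.4838
TV_5 = 13.6524/(0.106−0.0125) = 146.0146
P₀ = Σ Dₜ/(1+r)ᵗ + TV_5/(1+r)^5 = 128.7221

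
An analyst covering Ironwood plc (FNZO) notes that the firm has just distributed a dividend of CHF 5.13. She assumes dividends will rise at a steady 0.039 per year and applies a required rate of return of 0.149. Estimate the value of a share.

Gordon growth model: P₀ = D₁/(r − g). D₁ = 5.13 × (1 + 0.039) = 5.3301.
P₀ = 5.3301 / (0.149 − 0.039) = 5.3301 / 0.11 = 48.4552

CHF 48.46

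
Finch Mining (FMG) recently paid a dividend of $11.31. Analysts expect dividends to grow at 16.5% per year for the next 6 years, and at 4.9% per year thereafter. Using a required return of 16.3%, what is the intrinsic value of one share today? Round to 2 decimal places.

$173.42

Two-stage DDM. Project D₁…D_6 at 0.165, terminal growth 0.049, discount at r = 0.163.
D_1 = 13.1762
D_2 = 15.3502
D_3 = 17.8830
D_4 = 20.8337
D_5 = 24.2713
D_6 = 28.2760
Terminal value at t=6: TV = D_7/(r−g) = 29.6615/(0.163−0.049) = 260.1889
P₀ = 13.1762/(1+0.163)^1 + 15.3502/(1+0.163)^2 + 17.8830/(1+0.163)^3 + 20.8337/(1+0.163)^4 + 24.2713/(1+0.163)^5 + 28.2760/(1+0.163)^6 + 260.1889/(1+0.163)^6 = 173.4199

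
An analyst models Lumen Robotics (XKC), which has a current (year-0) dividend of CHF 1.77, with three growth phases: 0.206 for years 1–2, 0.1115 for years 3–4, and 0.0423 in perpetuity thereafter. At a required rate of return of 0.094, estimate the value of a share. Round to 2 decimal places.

CHF 53.27

Three-stage DDM. Project D₁…D_4; terminal Gordon value at t=4 with g = 0.0423; discount at r = 0.094.
D_1 = 2.1346
D_2 = 2.5744
D_3 = 2.8614
D_4 = 3.1804
TV_4 = 3.3150/(0.094−0.0423) = 64.1193
P₀ = Σ Dₜ/(1+r)ᵗ + TV_4/(1+r)^4 = 53.2709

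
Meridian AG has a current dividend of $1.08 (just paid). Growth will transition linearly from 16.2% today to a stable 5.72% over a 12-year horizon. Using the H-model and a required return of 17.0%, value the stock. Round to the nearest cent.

$16.14

H-model: P₀ = D₀[(1+g_L) + H(g_S−g_L)]/(r−g_L), with H = 12/2 = 6.
P₀ = 1.08 × [(1+0.0572) + 6×(0.162−0.0572)] / (0.17−0.0572)
   = 1.08 × 1.6860 / 0.1128 = 16.1426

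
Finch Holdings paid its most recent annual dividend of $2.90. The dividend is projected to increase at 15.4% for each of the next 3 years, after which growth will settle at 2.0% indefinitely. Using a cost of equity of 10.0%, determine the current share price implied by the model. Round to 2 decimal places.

Two-stage DDM. Project D₁…D_3 at 0.154, terminal growth 0.02, discount at r = 0.1.
D_1 = 3.3466
D_2 = 3.8620
D_3 = 4.4567
Terminal value at t=3: TV = D_4/(r−g) = 4.5459/(0.1−0.02) = 56.8232
P₀ = 3.3466/(1+0.1)^1 + 3.8620/(1+0.1)^2 + 4.4567/(1+0.1)^3 + 56.8232/(1+0.1)^3 = 52.2746

$52.27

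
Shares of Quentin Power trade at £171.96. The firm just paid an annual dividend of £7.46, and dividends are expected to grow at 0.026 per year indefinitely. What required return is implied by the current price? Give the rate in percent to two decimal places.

Rearranging the constant-growth DDM: r = D₁/P₀ + g.
D₁ = 7.46 × (1 + 0.026) = 7.6540.
r = 7.6540 / 171.96 + 0.026 = 0.04451 + 0.026 = 0.07051

7.05%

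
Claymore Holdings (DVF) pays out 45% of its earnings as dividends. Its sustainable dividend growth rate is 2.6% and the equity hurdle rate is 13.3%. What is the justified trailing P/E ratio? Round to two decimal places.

4.31

Justified trailing P/E = b(1+g)/(r−g) = 0.45×(1+0.026)/(0.133−0.026) = 4.3150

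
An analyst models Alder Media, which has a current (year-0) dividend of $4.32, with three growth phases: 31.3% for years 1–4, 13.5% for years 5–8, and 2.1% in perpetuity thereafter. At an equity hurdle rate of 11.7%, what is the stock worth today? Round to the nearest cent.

$154.16

Three-stage DDM. Project D₁…D_8; terminal Gordon value at t=8 with g = 0.021; discount at r = 0.117.
D_1 = 5.6722
D_2 = 7.4475
D_3 = 9.7786
D_4 = 12.8393
D_5 = 14.5726
D_6 = 16.5400
D_7 = 18.7729
D_8 = 21.3072
TV_8 = 21.7546/(0.117−0.021) = 226.6108
P₀ = Σ Dₜ/(1+r)ᵗ + TV_8/(1+r)^8 = 154.1618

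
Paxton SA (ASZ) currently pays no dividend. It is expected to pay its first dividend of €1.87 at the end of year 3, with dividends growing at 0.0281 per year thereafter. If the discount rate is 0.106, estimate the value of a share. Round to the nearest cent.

Deferred-dividend DDM. At t=2 the remaining stream is a growing perpetuity with first payment D_3 = 1.87.
V_2 = D_3/(r−g) = 1.87/(0.106−0.0281) = 24.0051
P₀ = V_2/(1+r)^2 = 24.0051/(1+0.106)^2 = 19.6243

€19.62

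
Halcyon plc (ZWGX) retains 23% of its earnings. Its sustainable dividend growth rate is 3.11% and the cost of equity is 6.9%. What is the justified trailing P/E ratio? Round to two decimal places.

Payout ratio b = 1 − 0.23 = 0.77.
Justified trailing P/E = b(1+g)/(r−g) = 0.77×(1+0.0311)/(0.069−0.0311) = 20.9485

20.95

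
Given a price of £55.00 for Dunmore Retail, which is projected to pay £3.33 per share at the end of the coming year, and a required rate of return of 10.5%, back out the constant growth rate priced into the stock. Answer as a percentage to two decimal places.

4.45%

From P₀ = D₁/(r − g), the implied growth is g = r − D₁/P₀.
g = 0.105 − 3.33/55.00 = 0.105 − 0.06055 = 0.04445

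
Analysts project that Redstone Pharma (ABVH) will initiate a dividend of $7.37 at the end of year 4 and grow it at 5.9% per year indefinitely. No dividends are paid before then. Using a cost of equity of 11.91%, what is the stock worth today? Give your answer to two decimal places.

$87.50

Deferred-dividend DDM. At t=3 the remaining stream is a growing perpetuity with first payment D_4 = 7.37.
V_3 = D_4/(r−g) = 7.37/(0.1191−0.059) = 122.6290
P₀ = V_3/(1+r)^3 = 122.6290/(1+0.1191)^3 = 87.4956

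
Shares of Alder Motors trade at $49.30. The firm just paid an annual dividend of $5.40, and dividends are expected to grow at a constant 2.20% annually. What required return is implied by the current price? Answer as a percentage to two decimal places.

Rearranging the constant-growth DDM: r = D₁/P₀ + g.
D₁ = 5.40 × (1 + 0.022) = 5.5188.
r = 5.5188 / 49.30 + 0.022 = 0.11194 + 0.022 = 0.13394

13.39%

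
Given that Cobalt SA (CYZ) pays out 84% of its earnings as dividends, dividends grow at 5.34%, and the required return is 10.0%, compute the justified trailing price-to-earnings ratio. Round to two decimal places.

Justified trailing P/E = b(1+g)/(r−g) = 0.84×(1+0.0534)/(0.1−0.0534) = 18.9883

18.99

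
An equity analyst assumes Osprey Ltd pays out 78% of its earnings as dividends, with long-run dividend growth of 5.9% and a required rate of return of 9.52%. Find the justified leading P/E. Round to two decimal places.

Justified leading P/E = b/(r−g) = 0.78/(0.0952−0.059) = 21.5470

21.55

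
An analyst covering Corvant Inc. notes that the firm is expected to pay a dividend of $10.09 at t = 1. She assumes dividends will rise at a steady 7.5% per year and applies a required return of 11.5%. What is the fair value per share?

$252.25

Gordon growth model: P₀ = D₁/(r − g), with D₁ = 10.09 given directly.
P₀ = 10.0900 / (0.115 − 0.075) = 10.0900 / 0.04 = 252.2500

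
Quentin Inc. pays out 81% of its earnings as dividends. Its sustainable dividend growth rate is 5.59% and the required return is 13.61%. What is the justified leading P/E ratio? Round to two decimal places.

Justified leading P/E = b/(r−g) = 0.81/(0.1361−0.0559) = 10.0998

10.10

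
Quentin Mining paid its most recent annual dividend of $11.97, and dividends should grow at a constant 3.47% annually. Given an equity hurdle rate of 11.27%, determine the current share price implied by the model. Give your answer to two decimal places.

$158.79

Gordon growth model: P₀ = D₁/(r − g). D₁ = 11.97 × (1 + 0.0347) = 12.3854.
P₀ = 12.3854 / (0.1127 − 0.0347) = 12.3854 / 0.078 = 158.7867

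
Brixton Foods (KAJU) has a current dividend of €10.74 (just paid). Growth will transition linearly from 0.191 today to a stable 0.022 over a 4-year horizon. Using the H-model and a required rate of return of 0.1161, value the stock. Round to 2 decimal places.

H-model: P₀ = D₀[(1+g_L) + H(g_S−g_L)]/(r−g_L), with H = 4/2 = 2.
P₀ = 10.74 × [(1+0.022) + 2×(0.191−0.022)] / (0.1161−0.022)
   = 10.74 × 1.3600 / 0.0941 = 155.2221

€155.22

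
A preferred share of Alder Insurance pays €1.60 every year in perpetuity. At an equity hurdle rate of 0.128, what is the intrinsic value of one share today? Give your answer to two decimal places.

Zero-growth DDM (perpetuity): P₀ = D/r = 1.60 / 0.128 = 12.5000

€12.50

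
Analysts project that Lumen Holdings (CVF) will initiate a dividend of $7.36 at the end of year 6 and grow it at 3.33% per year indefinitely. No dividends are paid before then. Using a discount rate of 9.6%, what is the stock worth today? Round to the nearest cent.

$74.23

Deferred-dividend DDM. At t=5 the remaining stream is a growing perpetuity with first payment D_6 = 7.36.
V_5 = D_6/(r−g) = 7.36/(0.096−0.0333) = 117.3844
P₀ = V_5/(1+r)^5 = 117.3844/(1+0.096)^5 = 74.2262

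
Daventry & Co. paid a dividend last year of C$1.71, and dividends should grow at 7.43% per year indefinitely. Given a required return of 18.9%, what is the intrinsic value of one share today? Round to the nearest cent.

C$16.02

Gordon growth model: P₀ = D₁/(r − g). D₁ = 1.71 × (1 + 0.0743) = 1.8371.
P₀ = 1.8371 / (0.189 − 0.0743) = 1.8371 / 0.1147 = 16.0162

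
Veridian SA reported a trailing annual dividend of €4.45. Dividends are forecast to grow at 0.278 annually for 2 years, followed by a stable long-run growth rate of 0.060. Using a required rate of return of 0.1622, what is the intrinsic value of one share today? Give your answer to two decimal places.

€66.08

Two-stage DDM. Project D₁…D_2 at 0.278, terminal growth 0.06, discount at r = 0.1622.
D_1 = 5.6871
D_2 = 7.2681
Terminal value at t=2: TV = D_3/(r−g) = 7.7042/(0.1622−0.06) = 75.3836
P₀ = 5.6871/(1+0.1622)^1 + 7.2681/(1+0.1622)^2 + 75.3836/(1+0.1622)^2 = 66.0847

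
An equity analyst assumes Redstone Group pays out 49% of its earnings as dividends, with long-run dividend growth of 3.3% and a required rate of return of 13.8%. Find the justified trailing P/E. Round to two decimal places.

4.82

Justified trailing P/E = b(1+g)/(r−g) = 0.49×(1+0.033)/(0.138−0.033) = 4.8207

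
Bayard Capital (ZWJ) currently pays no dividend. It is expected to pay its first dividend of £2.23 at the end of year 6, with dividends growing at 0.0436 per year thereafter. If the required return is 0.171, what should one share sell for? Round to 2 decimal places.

Deferred-dividend DDM. At t=5 the remaining stream is a growing perpetuity with first payment D_6 = 2.23.
V_5 = D_6/(r−g) = 2.23/(0.171−0.0436) = 17.5039
P₀ = V_5/(1+r)^5 = 17.5039/(1+0.171)^5 = 7.9497

£7.95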